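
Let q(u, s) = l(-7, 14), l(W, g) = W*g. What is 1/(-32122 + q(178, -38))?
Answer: -1/32220 ≈ -3.1037e-5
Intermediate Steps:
q(u, s) = -98 (q(u, s) = -7*14 = -98)
1/(-32122 + q(178, -38)) = 1/(-32122 - 98) = 1/(-32220) = -1/32220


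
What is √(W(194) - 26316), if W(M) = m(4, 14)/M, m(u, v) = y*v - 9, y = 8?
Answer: I*√990408994/194 ≈ 162.22*I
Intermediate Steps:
m(u, v) = -9 + 8*v (m(u, v) = 8*v - 9 = -9 + 8*v)
W(M) = 103/M (W(M) = (-9 + 8*14)/M = (-9 + 112)/M = 103/M)
√(W(194) - 26316) = √(103/194 - 26316) = √(-5105201/194) = I*√990408994/194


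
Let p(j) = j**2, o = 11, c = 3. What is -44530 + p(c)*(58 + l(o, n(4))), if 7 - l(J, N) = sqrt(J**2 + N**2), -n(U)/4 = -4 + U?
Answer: -44044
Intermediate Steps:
n(U) = 16 - 4*U (n(U) = -4*(-4 + U) = 16 - 4*U)
l(J, N) = 7 - sqrt(J**2 + N**2)
-44530 + p(c)*(58 + l(o, n(4))) = -44530 + 3**2*(58 + (7 - sqrt(11**2 + (16 - 4*4)**2))) = -44530 + 9*(58 + (7 - sqrt(121 + (16 - 16)**2))) = -44530 + 9*(58 + (7 - sqrt(121 + 0**2))) = -44530 + 9*(58 + (7 - sqrt(121 + 0))) = -44530 + 9*(58 + (7 - sqrt(121))) = -44530 + 9*(58 + (7 - 1*11)) = -44530 + 9*(58 + (7 - 11)) = -44530 + 9*(58 - 4) = -44530 + 9*54 = -44530 + 486 = -44044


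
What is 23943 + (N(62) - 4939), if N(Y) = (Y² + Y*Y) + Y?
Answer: 26754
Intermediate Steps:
N(Y) = Y + 2*Y² (N(Y) = (Y² + Y²) + Y = 2*Y² + Y = Y + 2*Y²)
23943 + (N(62) - 4939) = 23943 + (62*(1 + 2*62) - 4939) = 23943 + (62*(1 + 124) - 4939) = 23943 + (62*125 - 4939) = 23943 + (7750 - 4939) = 23943 + 2811 = 26754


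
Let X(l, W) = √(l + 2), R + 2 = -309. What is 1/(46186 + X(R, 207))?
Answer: 46186/2133146905 - I*√309/2133146905 ≈ 2.1652e-5 - 8.2406e-9*I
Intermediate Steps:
R = -311 (R = -2 - 309 = -311)
X(l, W) = √(2 + l)
1/(46186 + X(R, 207)) = 1/(46186 + √(2 - 311)) = 1/(46186 + √(-309)) = 1/(46186 + I*√309)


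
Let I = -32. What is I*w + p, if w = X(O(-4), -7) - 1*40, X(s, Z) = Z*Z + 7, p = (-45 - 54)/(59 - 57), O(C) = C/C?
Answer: -1123/2 ≈ -561.50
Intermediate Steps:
O(C) = 1
p = -99/2 ≈ -49.500
X(s, Z) = 7 + Z² (X(s, Z) = Z² + 7 = 7 + Z²)
w = 16 (w = (7 + (-7)²) - 1*40 = (7 + 49) - 40 = 56 - 40 = 16)
I*w + p = -32*16 - 99/2 = -512 - 99/2 = -1123/2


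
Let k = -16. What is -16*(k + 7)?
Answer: 144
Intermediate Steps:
-16*(k + 7) = -16*(-16 + 7) = -16*(-9) = 144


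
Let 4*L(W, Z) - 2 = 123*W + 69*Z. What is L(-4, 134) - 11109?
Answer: -8920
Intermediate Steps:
L(W, Z) = 1/2 + 69*Z/4 + 123*W/4 (L(W, Z) = 1/2 + (123*W + 69*Z)/4 = 1/2 + (69*Z + 123*W)/4 = 1/2 + (69*Z/4 + 123*W/4) = 1/2 + 69*Z/4 + 123*W/4)
L(-4, 134) - 11109 = (1/2 + (69/4)*134 + (123/4)*(-4)) - 11109 = (1/2 + 4623/2 - 123) - 11109 = 2189 - 11109 = -8920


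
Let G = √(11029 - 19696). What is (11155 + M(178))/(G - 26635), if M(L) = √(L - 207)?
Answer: (√29 - 11155*I)/(9*√107 + 26635*I) ≈ -0.4188 - 0.001666*I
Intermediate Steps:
G = 9*I*√107 (G = √(-8667) = 9*I*√107 ≈ 93.097*I)
M(L) = √(-207 + L)
(11155 + M(178))/(G - 26635) = (11155 + √(-207 + 178))/(9*I*√107 - 26635) = (11155 + √(-29))/(-26635 + 9*I*√107) = (11155 + I*√29)/(-26635 + 9*I*√107)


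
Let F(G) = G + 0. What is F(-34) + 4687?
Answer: 4653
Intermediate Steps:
F(G) = G
F(-34) + 4687 = -34 + 4687 = 4653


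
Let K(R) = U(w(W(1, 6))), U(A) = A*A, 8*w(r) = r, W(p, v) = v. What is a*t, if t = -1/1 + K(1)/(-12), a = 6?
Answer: -201/32 ≈ -6.2813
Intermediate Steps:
w(r) = r/8
U(A) = A²
K(R) = 9/16 (K(R) = ((⅛)*6)² = (¾)² = 9/16)
t = -67/64 (t = -1/1 + (9/16)/(-12) = -1*1 + (9/16)*(-1/12) = -1 - 3/64 = -67/64 ≈ -1.0469)
a*t = 6*(-67/64) = -201/32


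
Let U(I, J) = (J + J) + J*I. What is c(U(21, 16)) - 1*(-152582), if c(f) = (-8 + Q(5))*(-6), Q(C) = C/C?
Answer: 152624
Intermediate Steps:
U(I, J) = 2*J + I*J
Q(C) = 1
c(f) = 42 (c(f) = (-8 + 1)*(-6) = -7*(-6) = 42)
c(U(21, 16)) - 1*(-152582) = 42 - 1*(-152582) = 42 + 152582 = 152624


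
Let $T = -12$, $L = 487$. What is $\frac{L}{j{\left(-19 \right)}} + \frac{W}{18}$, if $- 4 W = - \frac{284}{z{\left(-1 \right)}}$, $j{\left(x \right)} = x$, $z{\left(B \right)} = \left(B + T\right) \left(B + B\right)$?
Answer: $- \frac{226567}{8892} \approx -25.48$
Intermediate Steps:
$z{\left(B \right)} = 2 B \left(-12 + B\right)$ ($z{\left(B \right)} = \left(B - 12\right) \left(B + B\right) = \left(-12 + B\right) 2 B = 2 B \left(-12 + B\right)$)
$W = \frac{71}{26}$ ($W = - \frac{\left(-284\right) \frac{1}{2 \left(-1\right) \left(-12 - 1\right)}}{4} = - \frac{\left(-284\right) \frac{1}{2 \left(-1\right) \left(-13\right)}}{4} = - \frac{\left(-284\right) \frac{1}{26}}{4} = \left(- \frac{1}{4}\right) \left(- \frac{142}{13}\right) = \frac{71}{26} \approx 2.7308$)
$\frac{L}{j{\left(-19 \right)}} + \frac{W}{18} = \frac{487}{-19} + \frac{71}{26 \cdot 18} = 487 \left(- \frac{1}{19}\right) + \frac{71}{26} \cdot \frac{1}{18} = - \frac{487}{19} + \frac{71}{468} = - \frac{226567}{8892}$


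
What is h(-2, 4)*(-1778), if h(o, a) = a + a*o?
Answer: 7112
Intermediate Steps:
h(-2, 4)*(-1778) = (4*(1 - 2))*(-1778) = (4*(-1))*(-1778) = -4*(-1778) = 7112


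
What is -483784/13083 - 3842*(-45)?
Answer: 323062298/1869 ≈ 1.7285e+5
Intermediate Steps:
-483784/13083 - 3842*(-45) = -483784*1/13083 - 1*(-172890) = -69112/1869 + 172890 = 323062298/1869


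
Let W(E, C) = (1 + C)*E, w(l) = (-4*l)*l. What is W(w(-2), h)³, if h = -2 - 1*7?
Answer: 2097152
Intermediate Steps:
w(l) = -4*l²
h = -9 (h = -2 - 7 = -9)
W(E, C) = E*(1 + C)
W(w(-2), h)³ = ((-4*(-2)²)*(1 - 9))³ = (-4*4*(-8))³ = (-16*(-8))³ = 128³ = 2097152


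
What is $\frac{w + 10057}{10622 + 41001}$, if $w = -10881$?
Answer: $- \frac{824}{51623} \approx -0.015962$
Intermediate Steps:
$\frac{w + 10057}{10622 + 41001} = \frac{-10881 + 10057}{10622 + 41001} = - \frac{824}{51623}$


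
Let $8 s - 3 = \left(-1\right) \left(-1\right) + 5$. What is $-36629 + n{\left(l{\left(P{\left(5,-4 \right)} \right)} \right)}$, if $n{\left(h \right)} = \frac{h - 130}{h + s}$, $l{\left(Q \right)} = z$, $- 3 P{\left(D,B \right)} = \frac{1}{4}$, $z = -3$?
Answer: $- \frac{548371}{15} \approx -36558.0$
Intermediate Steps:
$s = \frac{9}{8}$ ($s = \frac{3}{8} + \frac{\left(-1\right) \left(-1\right) + 5}{8} = \frac{3}{8} + \frac{1 + 5}{8} = \frac{3}{8} + \frac{1}{8} \cdot 6 = \frac{3}{8} + \frac{3}{4} = \frac{9}{8} \approx 1.125$)
$P{\left(D,B \right)} = - \frac{1}{12}$ ($P{\left(D,B \right)} = - \frac{1}{3 \cdot 4} = \left(- \frac{1}{3}\right) \frac{1}{4} = - \frac{1}{12}$)
$l{\left(Q \right)} = -3$
$n{\left(h \right)} = \frac{-130 + h}{\frac{9}{8} + h}$ ($n{\left(h \right)} = \frac{h - 130}{h + \frac{9}{8}} = \frac{-130 + h}{\frac{9}{8} + h}$)
$-36629 + n{\left(l{\left(P{\left(5,-4 \right)} \right)} \right)} = -36629 + \frac{8 \left(-130 - 3\right)}{9 + 8 \left(-3\right)} = -36629 + 8 \frac{1}{9 - 24} \left(-133\right) = -36629 + 8 \frac{1}{-15} \left(-133\right) = -36629 + 8 \left(- \frac{1}{15}\right) \left(-133\right) = -36629 + \frac{1064}{15} = - \frac{548371}{15}$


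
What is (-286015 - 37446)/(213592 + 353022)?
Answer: -323461/566614 ≈ -0.57087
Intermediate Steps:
(-286015 - 37446)/(213592 + 353022) = -323461/566614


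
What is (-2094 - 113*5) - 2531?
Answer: -5190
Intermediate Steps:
(-2094 - 113*5) - 2531 = (-2094 - 565) - 2531 = -2659 - 2531 = -5190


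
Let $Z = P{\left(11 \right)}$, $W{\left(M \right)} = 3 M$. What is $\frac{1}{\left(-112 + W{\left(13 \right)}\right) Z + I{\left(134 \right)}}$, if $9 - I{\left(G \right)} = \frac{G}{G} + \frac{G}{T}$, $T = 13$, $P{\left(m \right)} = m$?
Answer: $- \frac{13}{10469} \approx -0.0012418$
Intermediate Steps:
$Z = 11$
$I{\left(G \right)} = 8 - \frac{G}{13}$ ($I{\left(G \right)} = 9 - \left(\frac{G}{G} + \frac{G}{13}\right) = 9 - \left(1 + G \frac{1}{13}\right) = 9 - \left(1 + \frac{G}{13}\right) = 8 - \frac{G}{13}$)
$\frac{1}{\left(-112 + W{\left(13 \right)}\right) Z + I{\left(134 \right)}} = \frac{1}{\left(-112 + 3 \cdot 13\right) 11 + \left(8 - \frac{134}{13}\right)} = \frac{1}{\left(-112 + 39\right) 11 + \left(8 - \frac{134}{13}\right)} = \frac{1}{\left(-73\right) 11 - \frac{30}{13}} = \frac{1}{-803 - \frac{30}{13}} = \frac{1}{- \frac{10469}{13}} = - \frac{13}{10469}$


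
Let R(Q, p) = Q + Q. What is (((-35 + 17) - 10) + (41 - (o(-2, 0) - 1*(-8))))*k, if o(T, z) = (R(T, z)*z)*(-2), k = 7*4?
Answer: 140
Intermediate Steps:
k = 28
R(Q, p) = 2*Q
o(T, z) = -4*T*z (o(T, z) = ((2*T)*z)*(-2) = (2*T*z)*(-2) = -4*T*z)
(((-35 + 17) - 10) + (41 - (o(-2, 0) - 1*(-8))))*k = (((-35 + 17) - 10) + (41 - (-4*(-2)*0 - 1*(-8))))*28 = ((-18 - 10) + (41 - (0 + 8)))*28 = (-28 + (41 - 1*8))*28 = (-28 + (41 - 8))*28 = (-28 + 33)*28 = 5*28 = 140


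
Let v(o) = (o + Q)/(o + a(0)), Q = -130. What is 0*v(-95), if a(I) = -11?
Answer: 0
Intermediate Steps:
v(o) = (-130 + o)/(-11 + o) (v(o) = (o - 130)/(o - 11) = (-130 + o)/(-11 + o))
0*v(-95) = 0*((-130 - 95)/(-11 - 95)) = 0*(-225/(-106)) = 0*(-1/106*(-225)) = 0*(225/106) = 0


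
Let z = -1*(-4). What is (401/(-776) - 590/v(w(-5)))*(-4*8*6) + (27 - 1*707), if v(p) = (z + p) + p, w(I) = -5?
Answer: -1887696/97 ≈ -19461.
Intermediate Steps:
z = 4
v(p) = 4 + 2*p (v(p) = (4 + p) + p = 4 + 2*p)
(401/(-776) - 590/v(w(-5)))*(-4*8*6) + (27 - 1*707) = (401/(-776) - 590/(4 + 2*(-5)))*(-4*8*6) + (27 - 1*707) = (401*(-1/776) - 590/(4 - 10))*(-32*6) + (27 - 707) = (-401/776 - 590/(-6))*(-192) - 680 = (-401/776 - 590*(-1/6))*(-192) - 680 = (-401/776 + 295/3)*(-192) - 680 = (227717/2328)*(-192) - 680 = -1821736/97 - 680 = -1887696/97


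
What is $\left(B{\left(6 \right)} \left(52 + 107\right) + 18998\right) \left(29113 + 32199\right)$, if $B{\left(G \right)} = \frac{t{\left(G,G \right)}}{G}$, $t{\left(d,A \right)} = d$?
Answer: $1174553984$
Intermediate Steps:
$B{\left(G \right)} = 1$ ($B{\left(G \right)} = \frac{G}{G} = 1$)
$\left(B{\left(6 \right)} \left(52 + 107\right) + 18998\right) \left(29113 + 32199\right) = \left(1 \left(52 + 107\right) + 18998\right) \left(29113 + 32199\right) = \left(1 \cdot 159 + 18998\right) 61312 = \left(159 + 18998\right) 61312 = 19157 \cdot 61312 = 1174553984$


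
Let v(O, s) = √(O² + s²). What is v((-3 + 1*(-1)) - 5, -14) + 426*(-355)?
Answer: -151230 + √277 ≈ -1.5121e+5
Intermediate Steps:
v((-3 + 1*(-1)) - 5, -14) + 426*(-355) = √(((-3 + 1*(-1)) - 5)² + (-14)²) + 426*(-355) = √(((-3 - 1) - 5)² + 196) - 151230 = √((-4 - 5)² + 196) - 151230 = √((-9)² + 196) - 151230 = √(81 + 196) - 151230 = √277 - 151230 = -151230 + √277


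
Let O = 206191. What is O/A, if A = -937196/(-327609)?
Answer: 67550027319/937196 ≈ 72077.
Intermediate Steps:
A = 937196/327609 (A = -937196*(-1/327609) = 937196/327609 ≈ 2.8607)
O/A = 206191/(937196/327609) = 206191*(327609/937196) = 67550027319/937196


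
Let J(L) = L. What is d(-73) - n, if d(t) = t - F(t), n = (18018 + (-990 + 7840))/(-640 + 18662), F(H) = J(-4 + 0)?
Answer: -634193/9011 ≈ -70.380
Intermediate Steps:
F(H) = -4 (F(H) = -4 + 0 = -4)
n = 12434/9011 (n = (18018 + 6850)/18022 = 24868*(1/18022) = 12434/9011 ≈ 1.3799)
d(t) = 4 + t (d(t) = t - 1*(-4) = t + 4 = 4 + t)
d(-73) - n = (4 - 73) - 1*12434/9011 = -69 - 12434/9011 = -634193/9011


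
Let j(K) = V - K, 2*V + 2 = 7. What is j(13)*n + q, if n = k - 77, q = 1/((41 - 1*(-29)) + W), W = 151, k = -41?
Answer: 273820/221 ≈ 1239.0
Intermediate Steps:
V = 5/2 (V = -1 + (½)*7 = -1 + 7/2 = 5/2 ≈ 2.5000)
j(K) = 5/2 - K
q = 1/221 (q = 1/((41 - 1*(-29)) + 151) = 1/((41 + 29) + 151) = 1/(70 + 151) = 1/221 ≈ 0.0045249)
n = -118 (n = -41 - 77 = -118)
j(13)*n + q = (5/2 - 1*13)*(-118) + 1/221 = (5/2 - 13)*(-118) + 1/221 = -21/2*(-118) + 1/221 = 1239 + 1/221 = 273820/221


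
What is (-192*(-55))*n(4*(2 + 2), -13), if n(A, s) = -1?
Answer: -10560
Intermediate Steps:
(-192*(-55))*n(4*(2 + 2), -13) = -192*(-55)*(-1) = 10560*(-1) = -10560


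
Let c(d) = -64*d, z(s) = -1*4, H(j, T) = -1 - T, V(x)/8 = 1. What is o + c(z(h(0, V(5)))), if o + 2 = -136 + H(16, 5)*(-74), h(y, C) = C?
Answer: 562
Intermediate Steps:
V(x) = 8 (V(x) = 8*1 = 8)
z(s) = -4
o = 306 (o = -2 + (-136 + (-1 - 1*5)*(-74)) = -2 + (-136 + (-1 - 5)*(-74)) = -2 + (-136 - 6*(-74)) = -2 + (-136 + 444) = -2 + 308 = 306)
o + c(z(h(0, V(5)))) = 306 - 64*(-4) = 306 + 256 = 562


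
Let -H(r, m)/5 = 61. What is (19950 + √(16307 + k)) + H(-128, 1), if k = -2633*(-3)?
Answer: 19645 + 7*√494 ≈ 19801.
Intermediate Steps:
k = 7899
H(r, m) = -305 (H(r, m) = -5*61 = -305)
(19950 + √(16307 + k)) + H(-128, 1) = (19950 + √(16307 + 7899)) - 305 = (19950 + √24206) - 305 = (19950 + 7*√494) - 305 = 19645 + 7*√494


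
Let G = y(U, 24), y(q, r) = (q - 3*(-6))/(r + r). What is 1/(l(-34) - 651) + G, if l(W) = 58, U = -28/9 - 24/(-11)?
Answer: 498709/1408968 ≈ 0.35395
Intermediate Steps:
U = -92/99 (U = -28*1/9 - 24*(-1/11) = -28/9 + 24/11 = -92/99 ≈ -0.92929)
y(q, r) = (18 + q)/(2*r) (y(q, r) = (q + 18)/((2*r)) = (18 + q)*(1/(2*r)) = (18 + q)/(2*r))
G = 845/2376 (G = (1/2)*(18 - 92/99)/24 = (1/2)*(1/24)*(1690/99) = 845/2376 ≈ 0.35564)
1/(l(-34) - 651) + G = 1/(58 - 651) + 845/2376 = 1/(-593) + 845/2376 = -1/593 + 845/2376 = 498709/1408968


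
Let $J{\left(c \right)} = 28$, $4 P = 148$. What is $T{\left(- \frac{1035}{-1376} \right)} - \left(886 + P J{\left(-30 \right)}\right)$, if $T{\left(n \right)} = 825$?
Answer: $-1097$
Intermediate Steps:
$P = 37$ ($P = \frac{1}{4} \cdot 148 = 37$)
$T{\left(- \frac{1035}{-1376} \right)} - \left(886 + P J{\left(-30 \right)}\right) = 825 - \left(886 + 37 \cdot 28\right) = 825 - \left(886 + 1036\right) = 825 - 1922 = -1097$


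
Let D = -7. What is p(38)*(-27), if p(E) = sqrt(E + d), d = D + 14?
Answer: -81*sqrt(5) ≈ -181.12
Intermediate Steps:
d = 7 (d = -7 + 14 = 7)
p(E) = sqrt(7 + E) (p(E) = sqrt(E + 7) = sqrt(7 + E))
p(38)*(-27) = sqrt(7 + 38)*(-27) = sqrt(45)*(-27) = (3*sqrt(5))*(-27) = -81*sqrt(5)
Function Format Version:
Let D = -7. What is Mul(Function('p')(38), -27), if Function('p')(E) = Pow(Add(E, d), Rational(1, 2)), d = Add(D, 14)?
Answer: Mul(-81, Pow(5, Rational(1, 2))) ≈ -181.12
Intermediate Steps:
d = 7 (d = Add(-7, 14) = 7)
Function('p')(E) = Pow(Add(7, E), Rational(1, 2)) (Function('p')(E) = Pow(Add(E, 7), Rational(1, 2)) = Pow(Add(7, E), Rational(1, 2)))
Mul(Function('p')(38), -27) = Mul(Pow(Add(7, 38), Rational(1, 2)), -27) = Mul(Pow(45, Rational(1, 2)), -27) = Mul(Mul(3, Pow(5, Rational(1, 2))), -27) = Mul(-81, Pow(5, Rational(1, 2)))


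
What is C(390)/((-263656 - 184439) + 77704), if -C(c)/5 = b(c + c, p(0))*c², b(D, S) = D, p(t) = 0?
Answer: 593190000/370391 ≈ 1601.5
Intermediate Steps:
C(c) = -10*c³ (C(c) = -5*(c + c)*c² = -5*2*c*c² = -10*c³)
C(390)/((-263656 - 184439) + 77704) = (-10*390³)/((-263656 - 184439) + 77704) = (-10*59319000)/(-448095 + 77704) = -593190000/(-370391) = -593190000*(-1/370391) = 593190000/370391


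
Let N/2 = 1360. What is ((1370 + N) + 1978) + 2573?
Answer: 8641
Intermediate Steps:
N = 2720 (N = 2*1360 = 2720)
((1370 + N) + 1978) + 2573 = ((1370 + 2720) + 1978) + 2573 = (4090 + 1978) + 2573 = 6068 + 2573 = 8641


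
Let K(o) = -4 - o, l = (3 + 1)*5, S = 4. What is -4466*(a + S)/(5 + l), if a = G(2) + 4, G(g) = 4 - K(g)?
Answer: -80388/25 ≈ -3215.5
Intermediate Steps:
l = 20 (l = 4*5 = 20)
G(g) = 8 + g (G(g) = 4 - (-4 - g) = 4 + (4 + g) = 8 + g)
a = 14 (a = (8 + 2) + 4 = 10 + 4 = 14)
-4466*(a + S)/(5 + l) = -4466*(14 + 4)/(5 + 20) = -80388/25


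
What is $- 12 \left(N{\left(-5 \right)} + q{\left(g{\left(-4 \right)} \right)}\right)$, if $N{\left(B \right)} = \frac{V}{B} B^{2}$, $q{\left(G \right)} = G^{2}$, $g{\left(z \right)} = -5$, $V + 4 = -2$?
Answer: $-660$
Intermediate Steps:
$V = -6$ ($V = -4 - 2 = -6$)
$N{\left(B \right)} = - 6 B$ ($N{\left(B \right)} = - \frac{6}{B} B^{2} = - 6 B$)
$- 12 \left(N{\left(-5 \right)} + q{\left(g{\left(-4 \right)} \right)}\right) = - 12 \left(\left(-6\right) \left(-5\right) + \left(-5\right)^{2}\right) = - 12 \left(30 + 25\right) = \left(-12\right) 55 = -660$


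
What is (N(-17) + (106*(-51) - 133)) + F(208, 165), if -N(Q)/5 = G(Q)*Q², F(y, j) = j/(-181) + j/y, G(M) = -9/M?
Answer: -237337447/37648 ≈ -6304.1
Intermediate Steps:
F(y, j) = -j/181 + j/y (F(y, j) = j*(-1/181) + j/y = -j/181 + j/y)
N(Q) = 45*Q (N(Q) = -5*(-9/Q)*Q² = -(-45)*Q = 45*Q)
(N(-17) + (106*(-51) - 133)) + F(208, 165) = (45*(-17) + (106*(-51) - 133)) + (-1/181*165 + 165/208) = (-765 + (-5406 - 133)) + (-165/181 + 165*(1/208)) = (-765 - 5539) + (-165/181 + 165/208) = -6304 - 4455/37648 = -237337447/37648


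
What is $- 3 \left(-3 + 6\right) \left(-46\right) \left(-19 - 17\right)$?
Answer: $-14904$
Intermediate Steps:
$- 3 \left(-3 + 6\right) \left(-46\right) \left(-19 - 17\right) = \left(-3\right) 3 \left(-46\right) \left(-36\right) = \left(-9\right) \left(-46\right) \left(-36\right) = 414 \left(-36\right) = -14904$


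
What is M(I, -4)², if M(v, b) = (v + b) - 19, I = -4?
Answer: 729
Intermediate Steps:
M(v, b) = -19 + b + v (M(v, b) = (b + v) - 19 = -19 + b + v)
M(I, -4)² = (-19 - 4 - 4)² = (-27)² = 729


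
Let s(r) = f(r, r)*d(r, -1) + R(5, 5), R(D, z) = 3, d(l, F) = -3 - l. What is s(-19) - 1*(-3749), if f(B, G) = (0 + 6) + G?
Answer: 3544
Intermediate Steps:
f(B, G) = 6 + G
s(r) = 3 + (-3 - r)*(6 + r) (s(r) = (6 + r)*(-3 - r) + 3 = (-3 - r)*(6 + r) + 3 = 3 + (-3 - r)*(6 + r))
s(-19) - 1*(-3749) = (3 - (3 - 19)*(6 - 19)) - 1*(-3749) = (3 - 1*(-16)*(-13)) + 3749 = (3 - 208) + 3749 = -205 + 3749 = 3544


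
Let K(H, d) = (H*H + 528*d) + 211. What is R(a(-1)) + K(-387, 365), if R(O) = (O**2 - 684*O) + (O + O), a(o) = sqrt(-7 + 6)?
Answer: 342699 - 682*I ≈ 3.427e+5 - 682.0*I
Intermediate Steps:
a(o) = I (a(o) = sqrt(-1) = I)
K(H, d) = 211 + H**2 + 528*d (K(H, d) = (H**2 + 528*d) + 211 = 211 + H**2 + 528*d)
R(O) = O**2 - 682*O (R(O) = (O**2 - 684*O) + 2*O = O**2 - 682*O)
R(a(-1)) + K(-387, 365) = I*(-682 + I) + (211 + (-387)**2 + 528*365) = I*(-682 + I) + (211 + 149769 + 192720) = I*(-682 + I) + 342700 = 342700 + I*(-682 + I)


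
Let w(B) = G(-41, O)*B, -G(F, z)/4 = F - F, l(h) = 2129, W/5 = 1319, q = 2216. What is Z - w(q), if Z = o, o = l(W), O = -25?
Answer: 2129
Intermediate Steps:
W = 6595 (W = 5*1319 = 6595)
G(F, z) = 0 (G(F, z) = -4*(F - F) = -4*0 = 0)
o = 2129
w(B) = 0 (w(B) = 0*B = 0)
Z = 2129
Z - w(q) = 2129 - 1*0 = 2129 + 0 = 2129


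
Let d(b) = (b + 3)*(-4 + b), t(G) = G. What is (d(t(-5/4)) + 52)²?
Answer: 469225/256 ≈ 1832.9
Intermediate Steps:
d(b) = (-4 + b)*(3 + b) (d(b) = (3 + b)*(-4 + b) = (-4 + b)*(3 + b))
(d(t(-5/4)) + 52)² = ((-12 + (-5/4)² - (-5)/4) + 52)² = ((-12 + (-5*¼)² - (-5)/4) + 52)² = ((-12 + (-5/4)² - 1*(-5/4)) + 52)² = ((-12 + 25/16 + 5/4) + 52)² = (-147/16 + 52)² = (685/16)² = 469225/256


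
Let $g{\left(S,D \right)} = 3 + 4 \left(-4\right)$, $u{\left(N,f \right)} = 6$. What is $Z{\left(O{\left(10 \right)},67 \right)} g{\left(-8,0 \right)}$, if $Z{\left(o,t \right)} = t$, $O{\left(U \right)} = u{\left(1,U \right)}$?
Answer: $-871$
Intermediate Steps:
$O{\left(U \right)} = 6$
$g{\left(S,D \right)} = -13$ ($g{\left(S,D \right)} = 3 - 16 = -13$)
$Z{\left(O{\left(10 \right)},67 \right)} g{\left(-8,0 \right)} = 67 \left(-13\right) = -871$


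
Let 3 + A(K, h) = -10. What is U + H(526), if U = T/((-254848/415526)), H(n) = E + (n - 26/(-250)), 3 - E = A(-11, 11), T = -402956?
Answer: 2618388265253/3982000 ≈ 6.5756e+5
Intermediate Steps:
A(K, h) = -13 (A(K, h) = -3 - 10 = -13)
E = 16 (E = 3 - 1*(-13) = 3 + 13 = 16)
H(n) = 2013/125 + n (H(n) = 16 + (n - 26/(-250)) = 16 + (n - 26*(-1/250)) = 16 + (n + 13/125) = 16 + (13/125 + n) = 2013/125 + n)
U = 20929836857/31856 (U = -402956/((-254848/415526)) = -402956/((-254848*1/415526)) = -402956/(-127424/207763) = -402956*(-207763/127424) = 20929836857/31856 ≈ 6.5701e+5)
U + H(526) = 20929836857/31856 + (2013/125 + 526) = 20929836857/31856 + 67763/125 = 2618388265253/3982000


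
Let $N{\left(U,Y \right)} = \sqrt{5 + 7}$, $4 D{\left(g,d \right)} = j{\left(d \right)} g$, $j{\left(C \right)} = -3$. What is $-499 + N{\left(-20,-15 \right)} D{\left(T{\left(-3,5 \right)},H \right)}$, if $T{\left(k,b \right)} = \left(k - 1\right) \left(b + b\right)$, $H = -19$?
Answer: $-499 + 60 \sqrt{3} \approx -395.08$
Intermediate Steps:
$T{\left(k,b \right)} = 2 b \left(-1 + k\right)$ ($T{\left(k,b \right)} = \left(-1 + k\right) 2 b = 2 b \left(-1 + k\right)$)
$D{\left(g,d \right)} = - \frac{3 g}{4}$ ($D{\left(g,d \right)} = \frac{\left(-3\right) g}{4} = - \frac{3 g}{4}$)
$N{\left(U,Y \right)} = 2 \sqrt{3}$ ($N{\left(U,Y \right)} = \sqrt{12} = 2 \sqrt{3}$)
$-499 + N{\left(-20,-15 \right)} D{\left(T{\left(-3,5 \right)},H \right)} = -499 + 2 \sqrt{3} \left(- \frac{3 \cdot 2 \cdot 5 \left(-1 - 3\right)}{4}\right) = -499 + 2 \sqrt{3} \left(- \frac{3 \cdot 2 \cdot 5 \left(-4\right)}{4}\right) = -499 + 2 \sqrt{3} \left(\left(- \frac{3}{4}\right) \left(-40\right)\right) = -499 + 2 \sqrt{3} \cdot 30 = -499 + 60 \sqrt{3}$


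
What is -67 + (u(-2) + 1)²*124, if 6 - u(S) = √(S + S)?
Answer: 5513 - 3472*I ≈ 5513.0 - 3472.0*I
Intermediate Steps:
u(S) = 6 - √2*√S (u(S) = 6 - √(S + S) = 6 - √(2*S) = 6 - √2*√S)
-67 + (u(-2) + 1)²*124 = -67 + ((6 - √2*√(-2)) + 1)²*124 = -67 + ((6 - √2*I*√2) + 1)²*124 = -67 + ((6 - 2*I) + 1)²*124 = -67 + (7 - 2*I)²*124 = -67 + 124*(7 - 2*I)²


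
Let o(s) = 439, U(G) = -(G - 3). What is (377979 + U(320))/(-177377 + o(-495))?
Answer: -188831/88469 ≈ -2.1344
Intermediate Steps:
U(G) = 3 - G (U(G) = -(-3 + G) = 3 - G)
(377979 + U(320))/(-177377 + o(-495)) = (377979 + (3 - 1*320))/(-177377 + 439) = (377979 + (3 - 320))/(-176938) = (377979 - 317)*(-1/176938) = 377662*(-1/176938) = -188831/88469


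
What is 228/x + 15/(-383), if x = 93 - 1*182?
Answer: -88659/34087 ≈ -2.6010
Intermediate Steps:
x = -89 (x = 93 - 182 = -89)
228/x + 15/(-383) = 228/(-89) + 15/(-383) = 228*(-1/89) + 15*(-1/383) = -228/89 - 15/383 = -88659/34087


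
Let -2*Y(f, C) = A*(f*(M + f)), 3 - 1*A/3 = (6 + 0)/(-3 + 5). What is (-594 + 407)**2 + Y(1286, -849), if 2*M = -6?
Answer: 34969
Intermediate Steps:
M = -3 (M = (1/2)*(-6) = -3)
A = 0 (A = 9 - 3*(6 + 0)/(-3 + 5) = 9 - 18/2 = 9 - 3*3 = 9 - 9 = 0)
Y(f, C) = 0 (Y(f, C) = -0*f*(-3 + f) = -1/2*0 = 0)
(-594 + 407)**2 + Y(1286, -849) = (-594 + 407)**2 + 0 = (-187)**2 + 0 = 34969 + 0 = 34969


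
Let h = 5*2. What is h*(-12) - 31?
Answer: -151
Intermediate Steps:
h = 10
h*(-12) - 31 = 10*(-12) - 31 = -120 - 31 = -151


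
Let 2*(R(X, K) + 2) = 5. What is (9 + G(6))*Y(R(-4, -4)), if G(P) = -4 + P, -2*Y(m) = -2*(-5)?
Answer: -55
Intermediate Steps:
R(X, K) = ½ (R(X, K) = -2 + (½)*5 = -2 + 5/2 = ½)
Y(m) = -5 (Y(m) = -(-1)*(-5) = -½*10 = -5)
(9 + G(6))*Y(R(-4, -4)) = (9 + (-4 + 6))*(-5) = (9 + 2)*(-5) = 11*(-5) = -55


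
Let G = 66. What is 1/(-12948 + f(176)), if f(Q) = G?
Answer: -1/12882 ≈ -7.7628e-5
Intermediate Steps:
f(Q) = 66
1/(-12948 + f(176)) = 1/(-12948 + 66) = 1/(-12882) = -1/12882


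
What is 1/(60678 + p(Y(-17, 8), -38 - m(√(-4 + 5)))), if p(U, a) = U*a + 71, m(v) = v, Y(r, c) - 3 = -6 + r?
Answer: 1/61529 ≈ 1.6253e-5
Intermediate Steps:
Y(r, c) = -3 + r (Y(r, c) = 3 + (-6 + r) = -3 + r)
p(U, a) = 71 + U*a
1/(60678 + p(Y(-17, 8), -38 - m(√(-4 + 5)))) = 1/(60678 + (71 + (-3 - 17)*(-38 - √(-4 + 5)))) = 1/(60678 + (71 - 20*(-38 - √1))) = 1/(60678 + (71 - 20*(-38 - 1*1))) = 1/(60678 + (71 - 20*(-38 - 1))) = 1/(60678 + (71 - 20*(-39))) = 1/(60678 + (71 + 780)) = 1/(60678 + 851) = 1/61529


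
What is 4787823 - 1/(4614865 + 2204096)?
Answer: 32647978311902/6818961 ≈ 4.7878e+6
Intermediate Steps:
4787823 - 1/(4614865 + 2204096) = 4787823 - 1/6818961 = 32647978311902/6818961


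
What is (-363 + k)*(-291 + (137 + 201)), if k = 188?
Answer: -8225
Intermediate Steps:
(-363 + k)*(-291 + (137 + 201)) = (-363 + 188)*(-291 + (137 + 201)) = -175*(-291 + 338) = -175*47 = -8225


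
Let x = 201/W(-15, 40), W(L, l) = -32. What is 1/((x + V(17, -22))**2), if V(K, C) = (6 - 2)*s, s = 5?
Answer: 1024/192721 ≈ 0.0053134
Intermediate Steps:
V(K, C) = 20 (V(K, C) = (6 - 2)*5 = 4*5 = 20)
x = -201/32 (x = 201/(-32) = 201*(-1/32) = -201/32 ≈ -6.2813)
1/((x + V(17, -22))**2) = 1/((-201/32 + 20)**2) = 1/((439/32)**2) = 1/(192721/1024) = 1024/192721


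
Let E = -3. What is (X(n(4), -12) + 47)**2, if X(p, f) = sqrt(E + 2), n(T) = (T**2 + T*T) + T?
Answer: (47 + I)**2 ≈ 2208.0 + 94.0*I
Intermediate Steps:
n(T) = T + 2*T**2 (n(T) = (T**2 + T**2) + T = 2*T**2 + T = T + 2*T**2)
X(p, f) = I (X(p, f) = sqrt(-3 + 2) = sqrt(-1) = I)
(X(n(4), -12) + 47)**2 = (I + 47)**2 = (47 + I)**2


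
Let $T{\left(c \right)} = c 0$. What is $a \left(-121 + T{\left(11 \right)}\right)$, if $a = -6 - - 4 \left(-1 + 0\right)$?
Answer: $1210$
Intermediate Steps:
$T{\left(c \right)} = 0$
$a = -10$ ($a = -6 - \left(-4\right) \left(-1\right) = -6 - 4 = -10$)
$a \left(-121 + T{\left(11 \right)}\right) = - 10 \left(-121 + 0\right) = \left(-10\right) \left(-121\right) = 1210$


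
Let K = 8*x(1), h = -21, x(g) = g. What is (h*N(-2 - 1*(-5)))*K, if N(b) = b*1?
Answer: -504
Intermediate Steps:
N(b) = b
K = 8 (K = 8*1 = 8)
(h*N(-2 - 1*(-5)))*K = -21*(-2 - 1*(-5))*8 = -21*(-2 + 5)*8 = -21*3*8 = -63*8 = -504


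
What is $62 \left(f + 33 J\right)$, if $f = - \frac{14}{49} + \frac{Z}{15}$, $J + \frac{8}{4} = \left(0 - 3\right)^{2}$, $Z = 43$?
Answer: $\frac{1520612}{105} \approx 14482.0$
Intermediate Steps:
$J = 7$ ($J = -2 + \left(0 - 3\right)^{2} = -2 + \left(-3\right)^{2} = -2 + 9 = 7$)
$f = \frac{271}{105}$ ($f = - \frac{14}{49} + \frac{43}{15} = \left(-14\right) \frac{1}{49} + 43 \cdot \frac{1}{15} = - \frac{2}{7} + \frac{43}{15} = \frac{271}{105} \approx 2.581$)
$62 \left(f + 33 J\right) = 62 \left(\frac{271}{105} + 33 \cdot 7\right) = 62 \left(\frac{271}{105} + 231\right) = 62 \cdot \frac{24526}{105} = \frac{1520612}{105}$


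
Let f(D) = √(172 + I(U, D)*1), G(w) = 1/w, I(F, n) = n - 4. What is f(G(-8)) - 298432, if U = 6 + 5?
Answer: -298432 + √2686/4 ≈ -2.9842e+5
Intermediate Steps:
U = 11
I(F, n) = -4 + n
f(D) = √(168 + D) (f(D) = √(172 + (-4 + D)*1) = √(172 + (-4 + D)) = √(168 + D))
f(G(-8)) - 298432 = √(168 + 1/(-8)) - 298432 = √(168 - ⅛) - 298432 = √(1343/8) - 298432 = √2686/4 - 298432 = -298432 + √2686/4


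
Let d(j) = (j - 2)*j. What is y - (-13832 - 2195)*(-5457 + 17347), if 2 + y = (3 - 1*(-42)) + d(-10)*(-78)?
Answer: 190551713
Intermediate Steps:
d(j) = j*(-2 + j) (d(j) = (-2 + j)*j = j*(-2 + j))
y = -9317 (y = -2 + ((3 - 1*(-42)) - 10*(-2 - 10)*(-78)) = -2 + ((3 + 42) - 10*(-12)*(-78)) = -2 + (45 + 120*(-78)) = -2 + (45 - 9360) = -2 - 9315 = -9317)
y - (-13832 - 2195)*(-5457 + 17347) = -9317 - (-13832 - 2195)*(-5457 + 17347) = -9317 - (-16027)*11890 = -9317 - 1*(-190561030) = -9317 + 190561030 = 190551713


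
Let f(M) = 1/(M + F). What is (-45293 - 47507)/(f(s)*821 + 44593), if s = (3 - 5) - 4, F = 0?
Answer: -556800/266737 ≈ -2.0874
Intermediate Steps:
s = -6 (s = -2 - 4 = -6)
f(M) = 1/M (f(M) = 1/(M + 0) = 1/M)
(-45293 - 47507)/(f(s)*821 + 44593) = (-45293 - 47507)/(821/(-6) + 44593) = -92800/(-⅙*821 + 44593) = -92800/(-821/6 + 44593) = -92800/266737/6 = -92800*6/266737 = -556800/266737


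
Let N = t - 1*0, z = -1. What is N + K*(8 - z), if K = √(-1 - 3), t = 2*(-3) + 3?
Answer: -3 + 18*I ≈ -3.0 + 18.0*I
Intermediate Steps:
t = -3 (t = -6 + 3 = -3)
K = 2*I (K = √(-4) = 2*I ≈ 2.0*I)
N = -3 (N = -3 - 1*0 = -3 + 0 = -3)
N + K*(8 - z) = -3 + (2*I)*(8 - 1*(-1)) = -3 + (2*I)*(8 + 1) = -3 + (2*I)*9 = -3 + 18*I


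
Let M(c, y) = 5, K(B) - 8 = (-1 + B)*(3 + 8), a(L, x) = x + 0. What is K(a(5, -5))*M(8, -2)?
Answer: -290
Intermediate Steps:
a(L, x) = x
K(B) = -3 + 11*B (K(B) = 8 + (-1 + B)*(3 + 8) = 8 + (-1 + B)*11 = 8 + (-11 + 11*B) = -3 + 11*B)
K(a(5, -5))*M(8, -2) = (-3 + 11*(-5))*5 = (-3 - 55)*5 = -58*5 = -290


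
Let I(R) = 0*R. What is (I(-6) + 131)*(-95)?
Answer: -12445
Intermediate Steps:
I(R) = 0
(I(-6) + 131)*(-95) = (0 + 131)*(-95) = 131*(-95) = -12445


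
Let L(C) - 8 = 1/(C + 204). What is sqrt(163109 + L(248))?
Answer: sqrt(8331364005)/226 ≈ 403.88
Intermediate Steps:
L(C) = 8 + 1/(204 + C) (L(C) = 8 + 1/(C + 204) = 8 + 1/(204 + C))
sqrt(163109 + L(248)) = sqrt(163109 + (1633 + 8*248)/(204 + 248)) = sqrt(163109 + (1633 + 1984)/452) = sqrt(163109 + (1/452)*3617) = sqrt(163109 + 3617/452) = sqrt(73728885/452) = sqrt(8331364005)/226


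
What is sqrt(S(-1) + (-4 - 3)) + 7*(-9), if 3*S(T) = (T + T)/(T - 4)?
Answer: -63 + I*sqrt(1545)/15 ≈ -63.0 + 2.6204*I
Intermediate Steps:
S(T) = 2*T/(3*(-4 + T)) (S(T) = ((T + T)/(T - 4))/3 = ((2*T)/(-4 + T))/3 = (2*T/(-4 + T))/3 = 2*T/(3*(-4 + T)))
sqrt(S(-1) + (-4 - 3)) + 7*(-9) = sqrt((2/3)*(-1)/(-4 - 1) + (-4 - 3)) + 7*(-9) = sqrt((2/3)*(-1)/(-5) - 7) - 63 = sqrt((2/3)*(-1)*(-1/5) - 7) - 63 = sqrt(2/15 - 7) - 63 = sqrt(-103/15) - 63 = I*sqrt(1545)/15 - 63 = -63 + I*sqrt(1545)/15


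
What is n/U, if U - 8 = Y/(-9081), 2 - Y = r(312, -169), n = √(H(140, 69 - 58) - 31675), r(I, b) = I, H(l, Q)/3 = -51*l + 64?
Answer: 9081*I*√52903/72958 ≈ 28.629*I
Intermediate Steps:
H(l, Q) = 192 - 153*l (H(l, Q) = 3*(-51*l + 64) = 3*(64 - 51*l) = 192 - 153*l)
n = I*√52903 (n = √((192 - 153*140) - 31675) = √((192 - 21420) - 31675) = √(-21228 - 31675) = √(-52903) = I*√52903 ≈ 230.01*I)
Y = -310 (Y = 2 - 1*312 = 2 - 312 = -310)
U = 72958/9081 (U = 8 - 310/(-9081) = 8 - 310*(-1/9081) = 8 + 310/9081 = 72958/9081 ≈ 8.0341)
n/U = (I*√52903)/(72958/9081) = (I*√52903)*(9081/72958) = 9081*I*√52903/72958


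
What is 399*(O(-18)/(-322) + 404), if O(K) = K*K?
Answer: 3698274/23 ≈ 1.6079e+5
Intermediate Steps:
O(K) = K²
399*(O(-18)/(-322) + 404) = 399*((-18)²/(-322) + 404) = 399*(324*(-1/322) + 404) = 399*(-162/161 + 404) = 399*(64882/161) = 3698274/23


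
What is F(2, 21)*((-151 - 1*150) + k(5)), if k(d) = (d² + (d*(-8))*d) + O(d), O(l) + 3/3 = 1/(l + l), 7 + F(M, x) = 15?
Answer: -19076/5 ≈ -3815.2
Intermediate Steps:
F(M, x) = 8 (F(M, x) = -7 + 15 = 8)
O(l) = -1 + 1/(2*l) (O(l) = -1 + 1/(l + l) = -1 + 1/(2*l))
k(d) = -7*d² + (½ - d)/d (k(d) = (d² + (d*(-8))*d) + (½ - d)/d = (d² + (-8*d)*d) + (½ - d)/d = (d² - 8*d²) + (½ - d)/d = -7*d² + (½ - d)/d)
F(2, 21)*((-151 - 1*150) + k(5)) = 8*((-151 - 1*150) + (½ - 1*5 - 7*5³)/5) = 8*((-151 - 150) + (½ - 5 - 7*125)/5) = 8*(-301 + (½ - 5 - 875)/5) = 8*(-301 + (⅕)*(-1759/2)) = 8*(-301 - 1759/10) = 8*(-4769/10) = -19076/5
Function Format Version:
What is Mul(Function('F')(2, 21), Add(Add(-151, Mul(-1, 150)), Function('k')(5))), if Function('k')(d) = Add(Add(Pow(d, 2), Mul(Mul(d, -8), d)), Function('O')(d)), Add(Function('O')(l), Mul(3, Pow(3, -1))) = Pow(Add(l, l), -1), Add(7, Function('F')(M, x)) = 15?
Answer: Rational(-19076, 5) ≈ -3815.2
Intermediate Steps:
Function('F')(M, x) = 8 (Function('F')(M, x) = Add(-7, 15) = 8)
Function('O')(l) = Add(-1, Mul(Rational(1, 2), Pow(l, -1))) (Function('O')(l) = Add(-1, Pow(Add(l, l), -1)) = Add(-1, Pow(Mul(2, l), -1)) = Add(-1, Mul(Rational(1, 2), Pow(l, -1))))
Function('k')(d) = Add(Mul(-7, Pow(d, 2)), Mul(Pow(d, -1), Add(Rational(1, 2), Mul(-1, d)))) (Function('k')(d) = Add(Add(Pow(d, 2), Mul(Mul(d, -8), d)), Mul(Pow(d, -1), Add(Rational(1, 2), Mul(-1, d)))) = Add(Add(Pow(d, 2), Mul(Mul(-8, d), d)), Mul(Pow(d, -1), Add(Rational(1, 2), Mul(-1, d)))) = Add(Add(Pow(d, 2), Mul(-8, Pow(d, 2))), Mul(Pow(d, -1), Add(Rational(1, 2), Mul(-1, d)))) = Add(Mul(-7, Pow(d, 2)), Mul(Pow(d, -1), Add(Rational(1, 2), Mul(-1, d)))))
Mul(Function('F')(2, 21), Add(Add(-151, Mul(-1, 150)), Function('k')(5))) = Mul(8, Add(Add(-151, Mul(-1, 150)), Mul(Pow(5, -1), Add(Rational(1, 2), Mul(-1, 5), Mul(-7, Pow(5, 3)))))) = Mul(8, Add(Add(-151, -150), Mul(Rational(1, 5), Add(Rational(1, 2), -5, Mul(-7, 125))))) = Mul(8, Add(-301, Mul(Rational(1, 5), Add(Rational(1, 2), -5, -875)))) = Mul(8, Add(-301, Mul(Rational(1, 5), Rational(-1759, 2)))) = Mul(8, Add(-301, Rational(-1759, 10))) = Mul(8, Rational(-4769, 10)) = Rational(-19076, 5)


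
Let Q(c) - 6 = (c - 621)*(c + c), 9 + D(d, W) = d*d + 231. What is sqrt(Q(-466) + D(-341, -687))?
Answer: sqrt(1129593) ≈ 1062.8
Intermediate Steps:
D(d, W) = 222 + d**2 (D(d, W) = -9 + (d*d + 231) = -9 + (d**2 + 231) = -9 + (231 + d**2) = 222 + d**2)
Q(c) = 6 + 2*c*(-621 + c) (Q(c) = 6 + (c - 621)*(c + c) = 6 + (-621 + c)*(2*c) = 6 + 2*c*(-621 + c))
sqrt(Q(-466) + D(-341, -687)) = sqrt((6 - 1242*(-466) + 2*(-466)**2) + (222 + (-341)**2)) = sqrt((6 + 578772 + 2*217156) + (222 + 116281)) = sqrt((6 + 578772 + 434312) + 116503) = sqrt(1013090 + 116503) = sqrt(1129593)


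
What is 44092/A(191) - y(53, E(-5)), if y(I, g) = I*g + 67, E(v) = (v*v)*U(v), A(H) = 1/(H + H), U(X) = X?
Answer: 16849702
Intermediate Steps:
A(H) = 1/(2*H)
E(v) = v³ (E(v) = (v*v)*v = v²*v = v³)
y(I, g) = 67 + I*g
44092/A(191) - y(53, E(-5)) = 44092/(((½)/191)) - (67 + 53*(-5)³) = 44092/(((½)*(1/191))) - (67 + 53*(-125)) = 44092/(1/382) - (67 - 6625) = 44092*382 - 1*(-6558) = 16843144 + 6558 = 16849702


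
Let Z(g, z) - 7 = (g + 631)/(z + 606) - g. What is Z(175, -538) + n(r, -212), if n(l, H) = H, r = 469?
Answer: -12517/34 ≈ -368.15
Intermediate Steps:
Z(g, z) = 7 - g + (631 + g)/(606 + z) (Z(g, z) = 7 + ((g + 631)/(z + 606) - g) = 7 + ((631 + g)/(606 + z) - g) = 7 + (-g + (631 + g)/(606 + z)) = 7 - g + (631 + g)/(606 + z))
Z(175, -538) + n(r, -212) = (4873 - 605*175 + 7*(-538) - 1*175*(-538))/(606 - 538) - 212 = (4873 - 105875 - 3766 + 94150)/68 - 212 = (1/68)*(-10618) - 212 = -5309/34 - 212 = -12517/34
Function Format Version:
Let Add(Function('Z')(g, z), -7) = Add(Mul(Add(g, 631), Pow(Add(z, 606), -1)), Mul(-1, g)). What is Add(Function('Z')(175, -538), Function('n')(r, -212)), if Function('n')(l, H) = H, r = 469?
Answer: Rational(-12517, 34) ≈ -368.15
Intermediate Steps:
Function('Z')(g, z) = Add(7, Mul(-1, g), Mul(Pow(Add(606, z), -1), Add(631, g))) (Function('Z')(g, z) = Add(7, Add(Mul(Add(g, 631), Pow(Add(z, 606), -1)), Mul(-1, g))) = Add(7, Add(Mul(Add(631, g), Pow(Add(606, z), -1)), Mul(-1, g))) = Add(7, Add(Mul(Pow(Add(606, z), -1), Add(631, g)), Mul(-1, g))) = Add(7, Add(Mul(-1, g), Mul(Pow(Add(606, z), -1), Add(631, g)))) = Add(7, Mul(-1, g), Mul(Pow(Add(606, z), -1), Add(631, g))))
Add(Function('Z')(175, -538), Function('n')(r, -212)) = Add(Mul(Pow(Add(606, -538), -1), Add(4873, Mul(-605, 175), Mul(7, -538), Mul(-1, 175, -538))), -212) = Add(Mul(Pow(68, -1), Add(4873, -105875, -3766, 94150)), -212) = Add(Mul(Rational(1, 68), -10618), -212) = Add(Rational(-5309, 34), -212) = Rational(-12517, 34)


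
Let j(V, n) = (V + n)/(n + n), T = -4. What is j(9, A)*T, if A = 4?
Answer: -13/2 ≈ -6.5000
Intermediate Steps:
j(V, n) = (V + n)/(2*n) (j(V, n) = (V + n)/((2*n)) = (V + n)*(1/(2*n)) = (V + n)/(2*n))
j(9, A)*T = ((½)*(9 + 4)/4)*(-4) = ((½)*(¼)*13)*(-4) = (13/8)*(-4) = -13/2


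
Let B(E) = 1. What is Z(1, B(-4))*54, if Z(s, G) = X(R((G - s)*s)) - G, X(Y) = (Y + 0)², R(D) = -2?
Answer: 162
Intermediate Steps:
X(Y) = Y²
Z(s, G) = 4 - G (Z(s, G) = (-2)² - G = 4 - G)
Z(1, B(-4))*54 = (4 - 1*1)*54 = (4 - 1)*54 = 3*54 = 162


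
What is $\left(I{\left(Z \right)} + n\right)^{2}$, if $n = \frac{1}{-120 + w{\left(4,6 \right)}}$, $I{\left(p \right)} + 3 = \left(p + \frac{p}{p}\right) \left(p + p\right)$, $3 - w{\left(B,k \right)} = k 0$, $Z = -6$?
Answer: $\frac{44462224}{13689} \approx 3248.0$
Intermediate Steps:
$w{\left(B,k \right)} = 3$ ($w{\left(B,k \right)} = 3 - k 0 = 3 - 0 = 3 + 0 = 3$)
$I{\left(p \right)} = -3 + 2 p \left(1 + p\right)$ ($I{\left(p \right)} = -3 + \left(p + \frac{p}{p}\right) \left(p + p\right) = -3 + \left(p + 1\right) 2 p = -3 + \left(1 + p\right) 2 p = -3 + 2 p \left(1 + p\right)$)
$n = - \frac{1}{117}$ ($n = \frac{1}{-120 + 3} = \frac{1}{-117} = - \frac{1}{117} \approx -0.008547$)
$\left(I{\left(Z \right)} + n\right)^{2} = \left(\left(-3 + 2 \left(-6\right) + 2 \left(-6\right)^{2}\right) - \frac{1}{117}\right)^{2} = \left(\left(-3 - 12 + 2 \cdot 36\right) - \frac{1}{117}\right)^{2} = \left(\left(-3 - 12 + 72\right) - \frac{1}{117}\right)^{2} = \left(57 - \frac{1}{117}\right)^{2} = \left(\frac{6668}{117}\right)^{2} = \frac{44462224}{13689}$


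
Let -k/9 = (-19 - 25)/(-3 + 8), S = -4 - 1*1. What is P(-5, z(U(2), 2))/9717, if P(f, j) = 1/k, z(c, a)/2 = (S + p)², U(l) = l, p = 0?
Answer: 5/3847932 ≈ 1.2994e-6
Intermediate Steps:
S = -5 (S = -4 - 1 = -5)
k = 396/5 (k = -9*(-19 - 25)/(-3 + 8) = -(-396)/5 = -9*(-44/5) = 396/5 ≈ 79.200)
z(c, a) = 50 (z(c, a) = 2*(-5 + 0)² = 2*(-5)² = 2*25 = 50)
P(f, j) = 5/396 (P(f, j) = 1/(396/5) = 5/396)
P(-5, z(U(2), 2))/9717 = (5/396)/9717 = (5/396)*(1/9717) = 5/3847932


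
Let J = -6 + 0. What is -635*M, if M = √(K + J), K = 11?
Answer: -635*√5 ≈ -1419.9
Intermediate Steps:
J = -6
M = √5 (M = √(11 - 6) = √5 ≈ 2.2361)
-635*M = -635*√5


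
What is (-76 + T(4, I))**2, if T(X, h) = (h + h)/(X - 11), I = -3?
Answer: 276676/49 ≈ 5646.4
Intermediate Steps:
T(X, h) = 2*h/(-11 + X) (T(X, h) = (2*h)/(-11 + X) = 2*h/(-11 + X))
(-76 + T(4, I))**2 = (-76 + 2*(-3)/(-11 + 4))**2 = (-76 + 2*(-3)/(-7))**2 = (-76 + 2*(-3)*(-1/7))**2 = (-76 + 6/7)**2 = (-526/7)**2 = 276676/49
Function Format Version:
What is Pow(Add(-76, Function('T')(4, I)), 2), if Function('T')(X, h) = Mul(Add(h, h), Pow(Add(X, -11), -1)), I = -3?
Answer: Rational(276676, 49) ≈ 5646.4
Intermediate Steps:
Function('T')(X, h) = Mul(2, h, Pow(Add(-11, X), -1)) (Function('T')(X, h) = Mul(Mul(2, h), Pow(Add(-11, X), -1)) = Mul(2, h, Pow(Add(-11, X), -1)))
Pow(Add(-76, Function('T')(4, I)), 2) = Pow(Add(-76, Mul(2, -3, Pow(Add(-11, 4), -1))), 2) = Pow(Add(-76, Mul(2, -3, Pow(-7, -1))), 2) = Pow(Add(-76, Mul(2, -3, Rational(-1, 7))), 2) = Pow(Add(-76, Rational(6, 7)), 2) = Pow(Rational(-526, 7), 2) = Rational(276676, 49)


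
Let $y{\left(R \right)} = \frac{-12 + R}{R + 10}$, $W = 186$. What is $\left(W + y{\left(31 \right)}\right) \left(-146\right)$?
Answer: $- \frac{1116170}{41} \approx -27224.0$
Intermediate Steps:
$y{\left(R \right)} = \frac{-12 + R}{10 + R}$
$\left(W + y{\left(31 \right)}\right) \left(-146\right) = \left(186 + \frac{-12 + 31}{10 + 31}\right) \left(-146\right) = \left(186 + \frac{1}{41} \cdot 19\right) \left(-146\right) = \left(186 + \frac{19}{41}\right) \left(-146\right) = \frac{7645}{41} \left(-146\right) = - \frac{1116170}{41}$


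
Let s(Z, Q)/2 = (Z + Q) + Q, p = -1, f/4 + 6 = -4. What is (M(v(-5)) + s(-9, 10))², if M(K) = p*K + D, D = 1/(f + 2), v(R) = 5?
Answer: 416025/1444 ≈ 288.11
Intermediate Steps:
f = -40 (f = -24 + 4*(-4) = -24 - 16 = -40)
D = -1/38 (D = 1/(-40 + 2) = 1/(-38) = -1/38 ≈ -0.026316)
M(K) = -1/38 - K (M(K) = -K - 1/38 = -1/38 - K)
s(Z, Q) = 2*Z + 4*Q (s(Z, Q) = 2*((Z + Q) + Q) = 2*((Q + Z) + Q) = 2*(Z + 2*Q) = 2*Z + 4*Q)
(M(v(-5)) + s(-9, 10))² = ((-1/38 - 1*5) + (2*(-9) + 4*10))² = ((-1/38 - 5) + (-18 + 40))² = (-191/38 + 22)² = (645/38)² = 416025/1444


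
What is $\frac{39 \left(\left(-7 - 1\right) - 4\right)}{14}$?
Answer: $- \frac{234}{7} \approx -33.429$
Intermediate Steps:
$\frac{39 \left(\left(-7 - 1\right) - 4\right)}{14} = 39 \left(-8 - 4\right) \frac{1}{14} = 39 \left(-12\right) \frac{1}{14} = \left(-468\right) \frac{1}{14} = - \frac{234}{7}$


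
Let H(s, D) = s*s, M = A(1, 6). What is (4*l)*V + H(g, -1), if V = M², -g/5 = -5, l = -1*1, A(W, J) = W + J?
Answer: 429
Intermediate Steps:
A(W, J) = J + W
l = -1
g = 25 (g = -5*(-5) = 25)
M = 7 (M = 6 + 1 = 7)
H(s, D) = s²
V = 49 (V = 7² = 49)
(4*l)*V + H(g, -1) = (4*(-1))*49 + 25² = -4*49 + 625 = -196 + 625 = 429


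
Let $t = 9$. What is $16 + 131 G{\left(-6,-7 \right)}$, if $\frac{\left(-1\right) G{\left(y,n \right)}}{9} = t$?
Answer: $-10595$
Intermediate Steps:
$G{\left(y,n \right)} = -81$ ($G{\left(y,n \right)} = \left(-9\right) 9 = -81$)
$16 + 131 G{\left(-6,-7 \right)} = 16 + 131 \left(-81\right) = 16 - 10611 = -10595$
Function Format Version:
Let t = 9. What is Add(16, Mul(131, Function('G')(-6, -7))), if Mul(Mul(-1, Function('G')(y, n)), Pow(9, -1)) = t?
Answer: -10595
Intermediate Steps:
Function('G')(y, n) = -81 (Function('G')(y, n) = Mul(-9, 9) = -81)
Add(16, Mul(131, Function('G')(-6, -7))) = Add(16, Mul(131, -81)) = Add(16, -10611) = -10595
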